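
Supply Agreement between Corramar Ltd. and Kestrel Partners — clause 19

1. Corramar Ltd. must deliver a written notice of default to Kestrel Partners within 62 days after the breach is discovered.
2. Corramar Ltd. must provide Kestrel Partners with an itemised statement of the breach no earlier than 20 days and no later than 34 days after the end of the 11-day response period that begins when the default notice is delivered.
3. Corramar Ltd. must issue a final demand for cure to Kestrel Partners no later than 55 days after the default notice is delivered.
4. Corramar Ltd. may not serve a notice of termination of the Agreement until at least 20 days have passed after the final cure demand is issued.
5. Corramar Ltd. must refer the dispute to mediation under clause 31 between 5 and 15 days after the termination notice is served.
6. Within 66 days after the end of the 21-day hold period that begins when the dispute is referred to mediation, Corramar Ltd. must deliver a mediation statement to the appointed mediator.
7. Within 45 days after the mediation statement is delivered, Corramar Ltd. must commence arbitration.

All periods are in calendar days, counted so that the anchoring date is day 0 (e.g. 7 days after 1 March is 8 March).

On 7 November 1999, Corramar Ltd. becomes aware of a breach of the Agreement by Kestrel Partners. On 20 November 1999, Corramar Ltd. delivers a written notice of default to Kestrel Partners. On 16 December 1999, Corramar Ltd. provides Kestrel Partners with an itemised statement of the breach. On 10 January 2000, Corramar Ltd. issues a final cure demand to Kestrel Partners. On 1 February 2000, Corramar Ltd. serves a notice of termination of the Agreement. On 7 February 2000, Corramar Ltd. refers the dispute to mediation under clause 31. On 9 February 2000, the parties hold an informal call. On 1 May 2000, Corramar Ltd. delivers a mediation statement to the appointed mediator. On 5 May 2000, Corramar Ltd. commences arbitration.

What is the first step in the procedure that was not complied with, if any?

Step 2

Step 1: 62 days after 7 November 1999 (when the breach is discovered) is 8 January 2000; completed 20 November 1999, before the deadline.
Step 2: the window is 20–34 days after 1 December 1999 (end of the 11-day response period, which began when the default notice is delivered on 20 November 1999), so 21 December 1999 through 4 January 2000; done 16 December 1999 — 5 days before the window opened.
That is the first point of non-compliance.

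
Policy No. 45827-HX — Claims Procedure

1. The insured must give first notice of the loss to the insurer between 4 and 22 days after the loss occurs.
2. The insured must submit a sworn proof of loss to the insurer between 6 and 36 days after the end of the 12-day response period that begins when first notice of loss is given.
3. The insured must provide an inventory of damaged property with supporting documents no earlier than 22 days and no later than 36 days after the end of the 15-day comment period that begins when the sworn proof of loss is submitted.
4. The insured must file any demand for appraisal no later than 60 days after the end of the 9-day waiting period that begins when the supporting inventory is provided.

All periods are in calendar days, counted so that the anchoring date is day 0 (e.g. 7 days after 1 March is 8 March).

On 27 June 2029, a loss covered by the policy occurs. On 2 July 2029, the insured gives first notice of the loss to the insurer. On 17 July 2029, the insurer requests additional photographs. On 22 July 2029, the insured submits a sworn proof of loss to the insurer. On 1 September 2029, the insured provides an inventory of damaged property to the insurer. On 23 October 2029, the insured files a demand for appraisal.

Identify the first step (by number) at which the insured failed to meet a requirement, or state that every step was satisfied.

None — every step was satisfied

(1) the permitted window runs from 27 June 2029 + 4 = 1 July 2029 to 27 June 2029 + 22 = 19 July 2029; done 2 July 2029 — within the window.
(2) the permitted window runs from 14 July 2029 + 6 = 20 July 2029 to 14 July 2029 + 36 = 19 August 2029; done 22 July 2029 — within the window.
(3) the permitted window runs from 6 August 2029 + 22 = 28 August 2029 to 6 August 2029 + 36 = 11 September 2029; done 1 September 2029, which is between those dates.
(4) due by 10 September 2029 + 60 days = 9 November 2029; completed 23 October 2029, before the deadline.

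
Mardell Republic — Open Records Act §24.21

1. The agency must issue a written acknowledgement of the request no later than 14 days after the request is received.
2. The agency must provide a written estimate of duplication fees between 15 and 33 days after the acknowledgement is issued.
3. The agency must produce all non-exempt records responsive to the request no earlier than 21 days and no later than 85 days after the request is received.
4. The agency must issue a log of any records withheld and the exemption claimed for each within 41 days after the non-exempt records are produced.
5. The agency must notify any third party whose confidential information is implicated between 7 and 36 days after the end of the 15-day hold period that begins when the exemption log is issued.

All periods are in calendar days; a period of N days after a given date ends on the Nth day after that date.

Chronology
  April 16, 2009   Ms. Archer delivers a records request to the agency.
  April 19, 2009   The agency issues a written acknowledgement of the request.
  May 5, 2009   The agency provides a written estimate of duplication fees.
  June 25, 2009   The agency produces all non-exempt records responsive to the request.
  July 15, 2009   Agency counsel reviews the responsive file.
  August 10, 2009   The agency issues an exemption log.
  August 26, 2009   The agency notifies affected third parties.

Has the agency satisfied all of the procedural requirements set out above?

Step 1 — counting 14 days from April 16, 2009 (when the request is received) gives a deadline of April 30, 2009; completed April 19, 2009, before the deadline.
Step 2 — 15 and 33 days from April 19, 2009 (when the acknowledgement is issued) are May 4, 2009 and May 22, 2009 respectively; done May 5, 2009 — within the window.
Step 3 — 21 and 85 days from April 16, 2009 (when the request is received) are May 7, 2009 and July 10, 2009 respectively; done June 25, 2009, which is between those dates.
Step 4 — counting 41 days from June 25, 2009 (when the non-exempt records are produced) gives a deadline of August 5, 2009; August 10, 2009 misses that deadline by 5 days.
Later steps need not be reached.

No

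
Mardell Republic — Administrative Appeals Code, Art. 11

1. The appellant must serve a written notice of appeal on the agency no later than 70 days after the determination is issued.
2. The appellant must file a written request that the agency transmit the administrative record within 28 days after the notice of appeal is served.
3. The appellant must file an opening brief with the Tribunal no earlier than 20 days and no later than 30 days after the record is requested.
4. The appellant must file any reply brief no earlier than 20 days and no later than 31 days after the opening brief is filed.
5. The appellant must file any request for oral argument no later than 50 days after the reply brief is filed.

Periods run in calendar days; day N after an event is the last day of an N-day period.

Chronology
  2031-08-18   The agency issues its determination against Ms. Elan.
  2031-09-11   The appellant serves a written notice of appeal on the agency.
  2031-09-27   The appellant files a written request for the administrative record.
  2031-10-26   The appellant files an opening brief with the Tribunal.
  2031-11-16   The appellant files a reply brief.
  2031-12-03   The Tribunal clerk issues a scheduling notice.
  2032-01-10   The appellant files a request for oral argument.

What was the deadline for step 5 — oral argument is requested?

Step 5 runs from 2031-11-16, when the reply brief is filed. 50 days after 2031-11-16 is 2032-01-05.

2032-01-05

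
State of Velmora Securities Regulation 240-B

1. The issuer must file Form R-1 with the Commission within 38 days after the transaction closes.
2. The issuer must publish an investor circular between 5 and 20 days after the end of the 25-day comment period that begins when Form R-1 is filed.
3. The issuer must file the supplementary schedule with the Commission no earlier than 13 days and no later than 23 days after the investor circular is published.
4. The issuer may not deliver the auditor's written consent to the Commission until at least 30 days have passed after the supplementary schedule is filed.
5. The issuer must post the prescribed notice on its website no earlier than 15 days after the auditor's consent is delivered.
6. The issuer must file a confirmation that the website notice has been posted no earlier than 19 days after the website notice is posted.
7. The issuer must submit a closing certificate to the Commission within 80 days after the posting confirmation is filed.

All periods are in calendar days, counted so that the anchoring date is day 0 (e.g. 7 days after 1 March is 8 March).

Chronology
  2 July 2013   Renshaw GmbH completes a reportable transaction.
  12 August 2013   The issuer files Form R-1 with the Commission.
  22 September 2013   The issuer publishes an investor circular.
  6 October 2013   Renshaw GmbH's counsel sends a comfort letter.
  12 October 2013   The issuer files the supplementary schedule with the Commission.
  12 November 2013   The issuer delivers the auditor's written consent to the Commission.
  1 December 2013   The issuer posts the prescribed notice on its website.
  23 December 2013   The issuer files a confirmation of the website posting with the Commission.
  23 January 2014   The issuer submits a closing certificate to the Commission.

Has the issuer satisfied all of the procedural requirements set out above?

Step 1 — counting 38 days from 2 July 2013 (when the transaction closes) gives a deadline of 9 August 2013; not done until 12 August 2013, 3 days after the deadline.
Later steps need not be reached.

No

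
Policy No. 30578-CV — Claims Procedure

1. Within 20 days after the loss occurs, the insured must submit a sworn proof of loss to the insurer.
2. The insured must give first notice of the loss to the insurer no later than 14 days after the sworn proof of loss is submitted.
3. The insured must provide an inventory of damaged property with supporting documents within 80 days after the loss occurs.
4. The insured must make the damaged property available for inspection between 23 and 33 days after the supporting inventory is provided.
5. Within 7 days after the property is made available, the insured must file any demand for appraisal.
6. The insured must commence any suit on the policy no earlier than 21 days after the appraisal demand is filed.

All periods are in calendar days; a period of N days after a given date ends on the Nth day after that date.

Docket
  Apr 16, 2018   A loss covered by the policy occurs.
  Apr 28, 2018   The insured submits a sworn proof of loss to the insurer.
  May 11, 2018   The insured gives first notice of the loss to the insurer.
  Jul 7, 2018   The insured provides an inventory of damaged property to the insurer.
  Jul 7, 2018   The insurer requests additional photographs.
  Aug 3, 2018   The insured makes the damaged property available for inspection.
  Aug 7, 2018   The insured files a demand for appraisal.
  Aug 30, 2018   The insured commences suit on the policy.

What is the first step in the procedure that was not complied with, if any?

(1) due by Apr 16, 2018 + 20 days = May 6, 2018; Apr 28, 2018 is within that limit.
(2) due by Apr 28, 2018 + 14 days = May 12, 2018; done May 11, 2018 — timely.
(3) due by Apr 16, 2018 + 80 days = Jul 5, 2018; done Jul 7, 2018 — 2 days late.

Step 3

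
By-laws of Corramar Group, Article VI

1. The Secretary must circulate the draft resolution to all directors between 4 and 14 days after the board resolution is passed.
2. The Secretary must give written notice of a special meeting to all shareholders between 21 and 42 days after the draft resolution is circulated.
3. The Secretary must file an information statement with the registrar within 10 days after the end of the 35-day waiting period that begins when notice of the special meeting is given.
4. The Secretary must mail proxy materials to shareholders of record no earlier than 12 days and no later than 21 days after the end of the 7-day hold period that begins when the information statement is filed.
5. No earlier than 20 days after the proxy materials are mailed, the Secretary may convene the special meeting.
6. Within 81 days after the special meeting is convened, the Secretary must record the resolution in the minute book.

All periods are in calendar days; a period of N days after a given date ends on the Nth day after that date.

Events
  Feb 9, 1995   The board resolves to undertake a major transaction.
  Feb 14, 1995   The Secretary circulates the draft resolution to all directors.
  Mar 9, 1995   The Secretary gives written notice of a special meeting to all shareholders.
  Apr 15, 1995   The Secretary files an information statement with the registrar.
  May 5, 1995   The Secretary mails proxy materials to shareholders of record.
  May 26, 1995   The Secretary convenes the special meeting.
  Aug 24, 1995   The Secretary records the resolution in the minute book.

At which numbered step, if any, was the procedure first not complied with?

(1) the permitted window runs from Feb 9, 1995 + 4 = Feb 13, 1995 to Feb 9, 1995 + 14 = Feb 23, 1995; done Feb 14, 1995, which is between those dates.
(2) the permitted window runs from Feb 14, 1995 + 21 = Mar 7, 1995 to Feb 14, 1995 + 42 = Mar 28, 1995; Mar 9, 1995 falls inside that range.
(3) due by Apr 13, 1995 + 10 days = Apr 23, 1995; Apr 15, 1995 is within that limit.
(4) the permitted window runs from Apr 22, 1995 + 12 = May 4, 1995 to Apr 22, 1995 + 21 = May 13, 1995; done May 5, 1995, which is between those dates.
(5) permitted from May 5, 1995 + 20 days = May 25, 1995 onward; done May 26, 1995 — permitted.
(6) due by May 26, 1995 + 81 days = Aug 15, 1995; done Aug 24, 1995 — 9 days late.
That is the first point of non-compliance.

Step 6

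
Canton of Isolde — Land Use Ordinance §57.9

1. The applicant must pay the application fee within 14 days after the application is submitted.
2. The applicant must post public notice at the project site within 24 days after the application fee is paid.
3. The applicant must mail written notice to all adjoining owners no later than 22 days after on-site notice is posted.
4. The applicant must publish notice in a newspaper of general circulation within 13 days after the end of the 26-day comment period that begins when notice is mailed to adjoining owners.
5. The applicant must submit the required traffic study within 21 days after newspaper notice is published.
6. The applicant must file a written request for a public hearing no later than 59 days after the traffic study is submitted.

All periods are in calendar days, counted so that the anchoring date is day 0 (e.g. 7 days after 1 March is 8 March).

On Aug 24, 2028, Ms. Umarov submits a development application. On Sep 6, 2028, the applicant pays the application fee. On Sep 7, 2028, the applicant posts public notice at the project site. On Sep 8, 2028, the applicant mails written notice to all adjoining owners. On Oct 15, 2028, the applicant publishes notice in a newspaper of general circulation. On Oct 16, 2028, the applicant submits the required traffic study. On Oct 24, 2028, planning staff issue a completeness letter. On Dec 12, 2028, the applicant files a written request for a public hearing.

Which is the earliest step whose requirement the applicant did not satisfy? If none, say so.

None — every step was satisfied

(1) due by Aug 24, 2028 + 14 days = Sep 7, 2028; completed Sep 6, 2028, before the deadline.
(2) due by Sep 6, 2028 + 24 days = Sep 30, 2028; done Sep 7, 2028 — timely.
(3) due by Sep 7, 2028 + 22 days = Sep 29, 2028; Sep 8, 2028 is within that limit.
(4) due by Oct 4, 2028 + 13 days = Oct 17, 2028; completed Oct 15, 2028, before the deadline.
(5) due by Oct 15, 2028 + 21 days = Nov 5, 2028; done Oct 16, 2028 — timely.
(6) due by Oct 16, 2028 + 59 days = Dec 14, 2028; Dec 12, 2028 is within that limit.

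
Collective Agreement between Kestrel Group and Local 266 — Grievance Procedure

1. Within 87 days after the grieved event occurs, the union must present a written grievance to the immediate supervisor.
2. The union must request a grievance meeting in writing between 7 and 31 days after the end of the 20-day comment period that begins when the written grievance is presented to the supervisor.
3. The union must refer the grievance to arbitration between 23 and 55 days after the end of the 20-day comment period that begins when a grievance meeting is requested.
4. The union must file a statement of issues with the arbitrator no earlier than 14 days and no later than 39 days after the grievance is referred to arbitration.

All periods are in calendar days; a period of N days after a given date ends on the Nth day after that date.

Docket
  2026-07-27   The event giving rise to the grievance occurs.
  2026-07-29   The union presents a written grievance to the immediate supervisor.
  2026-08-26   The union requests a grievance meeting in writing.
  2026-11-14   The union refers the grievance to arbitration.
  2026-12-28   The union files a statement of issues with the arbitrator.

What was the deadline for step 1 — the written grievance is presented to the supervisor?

Step 1 runs from 2026-07-27, when the grieved event occurs. 87 days after 2026-07-27 is 2026-10-22.

2026-10-22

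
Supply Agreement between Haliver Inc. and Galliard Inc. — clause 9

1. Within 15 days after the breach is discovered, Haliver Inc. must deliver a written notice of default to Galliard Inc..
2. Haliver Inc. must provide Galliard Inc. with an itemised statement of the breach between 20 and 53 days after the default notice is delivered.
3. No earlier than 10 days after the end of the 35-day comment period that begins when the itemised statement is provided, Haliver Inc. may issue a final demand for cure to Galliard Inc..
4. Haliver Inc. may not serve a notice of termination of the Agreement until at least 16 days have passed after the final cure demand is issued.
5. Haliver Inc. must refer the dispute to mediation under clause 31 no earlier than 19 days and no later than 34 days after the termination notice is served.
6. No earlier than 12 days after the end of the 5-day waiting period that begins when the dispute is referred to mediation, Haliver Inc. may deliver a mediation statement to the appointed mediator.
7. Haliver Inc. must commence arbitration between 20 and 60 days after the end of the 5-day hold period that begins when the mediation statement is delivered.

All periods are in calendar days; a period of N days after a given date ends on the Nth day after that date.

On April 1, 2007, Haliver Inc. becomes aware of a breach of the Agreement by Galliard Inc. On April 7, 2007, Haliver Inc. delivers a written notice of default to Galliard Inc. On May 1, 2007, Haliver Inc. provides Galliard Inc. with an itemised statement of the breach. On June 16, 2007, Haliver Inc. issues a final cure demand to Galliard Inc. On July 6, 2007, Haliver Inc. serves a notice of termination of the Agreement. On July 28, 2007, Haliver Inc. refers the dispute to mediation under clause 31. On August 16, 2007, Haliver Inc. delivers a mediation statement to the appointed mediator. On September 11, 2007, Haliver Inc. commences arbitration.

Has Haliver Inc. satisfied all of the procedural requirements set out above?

Step 1 — counting 15 days from April 1, 2007 (when the breach is discovered) gives a deadline of April 16, 2007; April 7, 2007 is within that limit.
Step 2 — 20 and 53 days from April 7, 2007 (when the default notice is delivered) are April 27, 2007 and May 30, 2007 respectively; done May 1, 2007 — within the window.
Step 3 — must wait 10 days from June 5, 2007 (end of the 35-day comment period, which began when the itemised statement is provided on May 1, 2007), so not before June 15, 2007; done June 16, 2007, after the minimum wait.
Step 4 — must wait 16 days from June 16, 2007 (when the final cure demand is issued), so not before July 2, 2007; done July 6, 2007 — permitted.
Step 5 — 19 and 34 days from July 6, 2007 (when the termination notice is served) are July 25, 2007 and August 9, 2007 respectively; done July 28, 2007, which is between those dates.
Step 6 — must wait 12 days from August 2, 2007 (end of the 5-day waiting period, which began when the dispute is referred to mediation on July 28, 2007), so not before August 14, 2007; done August 16, 2007, after the minimum wait.
Step 7 — 20 and 60 days from August 21, 2007 (end of the 5-day hold period, which began when the mediation statement is delivered on August 16, 2007) are September 10, 2007 and October 20, 2007 respectively; done September 11, 2007 — within the window.

Yes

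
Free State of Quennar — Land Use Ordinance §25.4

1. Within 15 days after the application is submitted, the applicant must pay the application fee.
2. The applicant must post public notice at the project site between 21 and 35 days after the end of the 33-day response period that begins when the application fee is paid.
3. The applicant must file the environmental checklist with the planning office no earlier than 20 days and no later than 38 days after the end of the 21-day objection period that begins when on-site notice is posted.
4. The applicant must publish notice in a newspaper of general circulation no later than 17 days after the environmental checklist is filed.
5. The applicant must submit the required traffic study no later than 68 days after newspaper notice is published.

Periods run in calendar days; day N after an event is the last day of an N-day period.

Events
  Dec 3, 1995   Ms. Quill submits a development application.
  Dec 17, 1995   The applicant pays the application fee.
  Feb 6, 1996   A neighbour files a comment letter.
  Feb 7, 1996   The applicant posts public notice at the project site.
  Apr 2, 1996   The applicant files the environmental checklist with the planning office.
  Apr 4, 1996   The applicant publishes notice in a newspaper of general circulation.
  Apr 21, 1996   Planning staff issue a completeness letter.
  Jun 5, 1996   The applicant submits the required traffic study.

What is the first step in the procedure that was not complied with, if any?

Step 1 — counting 15 days from Dec 3, 1995 (when the application is submitted) gives a deadline of Dec 18, 1995; done Dec 17, 1995 — timely.
Step 2 — 21 and 35 days from Jan 19, 1996 (end of the 33-day response period, which began when the application fee is paid on Dec 17, 1995) are Feb 9, 1996 and Feb 23, 1996 respectively; Feb 7, 1996 is 2 days too early.
That is the first point of non-compliance.

Step 2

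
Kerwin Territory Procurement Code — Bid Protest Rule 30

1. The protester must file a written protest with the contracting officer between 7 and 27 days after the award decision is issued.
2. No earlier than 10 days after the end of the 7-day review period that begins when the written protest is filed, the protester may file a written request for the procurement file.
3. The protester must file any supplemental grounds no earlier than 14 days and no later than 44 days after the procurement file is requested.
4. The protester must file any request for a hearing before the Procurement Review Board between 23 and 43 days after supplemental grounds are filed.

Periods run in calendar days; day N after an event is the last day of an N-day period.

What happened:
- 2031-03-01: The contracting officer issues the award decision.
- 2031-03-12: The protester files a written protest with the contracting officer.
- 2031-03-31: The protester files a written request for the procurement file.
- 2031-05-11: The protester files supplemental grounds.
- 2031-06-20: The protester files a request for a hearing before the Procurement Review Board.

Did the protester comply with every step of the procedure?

Yes

(1) the permitted window runs from 2031-03-01 + 7 = 2031-03-08 to 2031-03-01 + 27 = 2031-03-28; 2031-03-12 falls inside that range.
(2) permitted from 2031-03-19 + 10 days = 2031-03-29 onward; done 2031-03-31, after the minimum wait.
(3) the permitted window runs from 2031-03-31 + 14 = 2031-04-14 to 2031-03-31 + 44 = 2031-05-14; done 2031-05-11, which is between those dates.
(4) the permitted window runs from 2031-05-11 + 23 = 2031-06-03 to 2031-05-11 + 43 = 2031-06-23; done 2031-06-20, which is between those dates.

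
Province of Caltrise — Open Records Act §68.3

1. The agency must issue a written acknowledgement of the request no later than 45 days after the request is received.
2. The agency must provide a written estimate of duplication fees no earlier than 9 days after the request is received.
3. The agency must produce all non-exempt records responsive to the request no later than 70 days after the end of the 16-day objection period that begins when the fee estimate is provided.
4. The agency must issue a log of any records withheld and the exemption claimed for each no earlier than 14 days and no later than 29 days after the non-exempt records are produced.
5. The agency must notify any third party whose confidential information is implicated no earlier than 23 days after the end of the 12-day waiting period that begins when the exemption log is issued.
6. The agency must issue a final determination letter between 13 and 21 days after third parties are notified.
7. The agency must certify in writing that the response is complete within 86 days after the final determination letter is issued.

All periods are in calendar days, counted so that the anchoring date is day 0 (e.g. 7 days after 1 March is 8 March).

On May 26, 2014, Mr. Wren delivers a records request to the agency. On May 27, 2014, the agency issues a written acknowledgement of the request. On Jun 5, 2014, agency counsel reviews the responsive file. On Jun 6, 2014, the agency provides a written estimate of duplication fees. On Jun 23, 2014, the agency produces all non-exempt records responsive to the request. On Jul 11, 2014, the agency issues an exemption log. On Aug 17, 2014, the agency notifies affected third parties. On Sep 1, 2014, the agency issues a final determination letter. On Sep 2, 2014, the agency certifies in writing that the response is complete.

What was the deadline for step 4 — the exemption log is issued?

Step 4 runs from Jun 23, 2014, when the non-exempt records are produced. The window is 14–29 days after Jun 23, 2014; it closes on Jul 22, 2014.

Jul 22, 2014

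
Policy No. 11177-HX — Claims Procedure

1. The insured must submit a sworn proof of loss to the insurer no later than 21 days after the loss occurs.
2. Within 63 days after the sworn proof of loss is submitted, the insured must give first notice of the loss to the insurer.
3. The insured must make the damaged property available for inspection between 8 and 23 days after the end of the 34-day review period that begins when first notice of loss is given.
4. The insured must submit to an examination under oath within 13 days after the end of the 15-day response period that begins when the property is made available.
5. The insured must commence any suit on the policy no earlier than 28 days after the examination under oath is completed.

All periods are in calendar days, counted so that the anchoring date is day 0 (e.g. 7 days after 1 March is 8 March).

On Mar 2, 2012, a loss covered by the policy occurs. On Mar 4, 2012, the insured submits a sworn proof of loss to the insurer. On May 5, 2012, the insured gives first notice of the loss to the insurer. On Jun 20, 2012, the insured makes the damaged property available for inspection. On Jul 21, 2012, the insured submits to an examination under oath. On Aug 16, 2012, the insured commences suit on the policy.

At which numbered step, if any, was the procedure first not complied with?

Step 4

(1) due by Mar 2, 2012 + 21 days = Mar 23, 2012; done Mar 4, 2012 — timely.
(2) due by Mar 4, 2012 + 63 days = May 6, 2012; completed May 5, 2012, before the deadline.
(3) the permitted window runs from Jun 8, 2012 + 8 = Jun 16, 2012 to Jun 8, 2012 + 23 = Jul 1, 2012; done Jun 20, 2012 — within the window.
(4) due by Jul 5, 2012 + 13 days = Jul 18, 2012; done Jul 21, 2012 — 3 days late.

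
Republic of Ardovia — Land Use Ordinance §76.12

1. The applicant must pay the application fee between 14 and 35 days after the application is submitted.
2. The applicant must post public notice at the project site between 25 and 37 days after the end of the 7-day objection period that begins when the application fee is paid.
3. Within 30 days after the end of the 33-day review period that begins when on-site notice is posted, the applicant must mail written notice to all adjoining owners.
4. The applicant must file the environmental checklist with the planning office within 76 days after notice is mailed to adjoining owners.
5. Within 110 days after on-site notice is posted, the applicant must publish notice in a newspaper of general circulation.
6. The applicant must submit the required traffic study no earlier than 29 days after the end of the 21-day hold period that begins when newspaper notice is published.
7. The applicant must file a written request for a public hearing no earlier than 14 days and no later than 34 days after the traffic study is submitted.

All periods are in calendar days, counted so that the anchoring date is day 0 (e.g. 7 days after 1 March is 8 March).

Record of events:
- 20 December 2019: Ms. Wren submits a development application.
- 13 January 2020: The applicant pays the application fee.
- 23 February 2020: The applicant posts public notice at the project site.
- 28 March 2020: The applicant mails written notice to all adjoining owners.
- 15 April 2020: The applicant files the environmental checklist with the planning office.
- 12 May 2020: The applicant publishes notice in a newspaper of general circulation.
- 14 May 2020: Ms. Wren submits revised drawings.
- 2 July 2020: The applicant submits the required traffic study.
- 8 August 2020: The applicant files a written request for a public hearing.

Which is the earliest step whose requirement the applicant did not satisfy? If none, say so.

(1) the permitted window runs from 20 December 2019 + 14 = 3 January 2020 to 20 December 2019 + 35 = 24 January 2020; done 13 January 2020 — within the window.
(2) the permitted window runs from 20 January 2020 + 25 = 14 February 2020 to 20 January 2020 + 37 = 26 February 2020; 23 February 2020 falls inside that range.
(3) due by 27 March 2020 + 30 days = 26 April 2020; done 28 March 2020 — timely.
(4) due by 28 March 2020 + 76 days = 12 June 2020; done 15 April 2020 — timely.
(5) due by 23 February 2020 + 110 days = 12 June 2020; 12 May 2020 is within that limit.
(6) permitted from 2 June 2020 + 29 days = 1 July 2020 onward; 2 July 2020 is on or after that date.
(7) the permitted window runs from 2 July 2020 + 14 = 16 July 2020 to 2 July 2020 + 34 = 5 August 2020; 8 August 2020 is 3 days past the end of the window.
The procedure was therefore not followed at step 7.

Step 7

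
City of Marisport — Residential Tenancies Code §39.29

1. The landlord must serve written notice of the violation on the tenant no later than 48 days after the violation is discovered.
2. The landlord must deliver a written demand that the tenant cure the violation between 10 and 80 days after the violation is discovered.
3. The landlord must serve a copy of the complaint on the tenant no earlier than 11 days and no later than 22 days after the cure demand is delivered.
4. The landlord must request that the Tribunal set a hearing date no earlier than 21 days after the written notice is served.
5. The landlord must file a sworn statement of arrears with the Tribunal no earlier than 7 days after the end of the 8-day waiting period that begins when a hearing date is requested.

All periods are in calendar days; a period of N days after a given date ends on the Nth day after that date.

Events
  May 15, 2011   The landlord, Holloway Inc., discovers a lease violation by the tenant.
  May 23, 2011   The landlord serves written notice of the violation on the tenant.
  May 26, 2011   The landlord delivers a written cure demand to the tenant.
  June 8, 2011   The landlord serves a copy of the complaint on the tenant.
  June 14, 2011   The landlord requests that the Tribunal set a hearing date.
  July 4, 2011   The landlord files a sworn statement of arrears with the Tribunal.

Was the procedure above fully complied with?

Step 1: 48 days after May 15, 2011 (when the violation is discovered) is July 2, 2011; May 23, 2011 is within that limit.
Step 2: the window is 10–80 days after May 15, 2011 (when the violation is discovered), so May 25, 2011 through August 3, 2011; May 26, 2011 falls inside that range.
Step 3: the window is 11–22 days after May 26, 2011 (when the cure demand is delivered), so June 6, 2011 through June 17, 2011; June 8, 2011 falls inside that range.
Step 4: the earliest permitted date is 21 days after May 23, 2011 (when the written notice is served), i.e. June 13, 2011; done June 14, 2011 — permitted.
Step 5: the earliest permitted date is 7 days after June 22, 2011 (end of the 8-day waiting period, which began when a hearing date is requested on June 14, 2011), i.e. June 29, 2011; done July 4, 2011 — permitted.

Yes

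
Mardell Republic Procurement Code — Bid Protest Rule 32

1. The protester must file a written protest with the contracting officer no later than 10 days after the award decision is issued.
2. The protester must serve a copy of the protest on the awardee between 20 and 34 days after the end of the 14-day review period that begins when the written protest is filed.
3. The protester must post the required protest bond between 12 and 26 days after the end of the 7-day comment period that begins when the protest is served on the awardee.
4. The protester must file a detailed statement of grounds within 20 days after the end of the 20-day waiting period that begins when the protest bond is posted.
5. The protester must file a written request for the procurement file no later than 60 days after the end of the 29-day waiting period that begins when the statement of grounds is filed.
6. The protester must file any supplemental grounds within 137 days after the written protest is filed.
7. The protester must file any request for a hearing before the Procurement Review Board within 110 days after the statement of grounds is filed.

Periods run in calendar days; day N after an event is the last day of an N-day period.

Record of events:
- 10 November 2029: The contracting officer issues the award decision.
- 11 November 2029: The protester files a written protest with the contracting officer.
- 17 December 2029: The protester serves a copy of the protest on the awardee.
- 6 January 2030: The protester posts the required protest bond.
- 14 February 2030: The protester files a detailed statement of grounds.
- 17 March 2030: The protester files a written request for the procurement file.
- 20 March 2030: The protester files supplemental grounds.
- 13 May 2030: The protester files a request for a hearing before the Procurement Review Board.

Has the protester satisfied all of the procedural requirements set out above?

(1) due by 10 November 2029 + 10 days = 20 November 2029; 11 November 2029 is within that limit.
(2) the permitted window runs from 25 November 2029 + 20 = 15 December 2029 to 25 November 2029 + 34 = 29 December 2029; done 17 December 2029, which is between those dates.
(3) the permitted window runs from 24 December 2029 + 12 = 5 January 2030 to 24 December 2029 + 26 = 19 January 2030; done 6 January 2030, which is between those dates.
(4) due by 26 January 2030 + 20 days = 15 February 2030; done 14 February 2030 — timely.
(5) due by 15 March 2030 + 60 days = 14 May 2030; done 17 March 2030 — timely.
(6) due by 11 November 2029 + 137 days = 28 March 2030; done 20 March 2030 — timely.
(7) due by 14 February 2030 + 110 days = 4 June 2030; completed 13 May 2030, before the deadline.

Yes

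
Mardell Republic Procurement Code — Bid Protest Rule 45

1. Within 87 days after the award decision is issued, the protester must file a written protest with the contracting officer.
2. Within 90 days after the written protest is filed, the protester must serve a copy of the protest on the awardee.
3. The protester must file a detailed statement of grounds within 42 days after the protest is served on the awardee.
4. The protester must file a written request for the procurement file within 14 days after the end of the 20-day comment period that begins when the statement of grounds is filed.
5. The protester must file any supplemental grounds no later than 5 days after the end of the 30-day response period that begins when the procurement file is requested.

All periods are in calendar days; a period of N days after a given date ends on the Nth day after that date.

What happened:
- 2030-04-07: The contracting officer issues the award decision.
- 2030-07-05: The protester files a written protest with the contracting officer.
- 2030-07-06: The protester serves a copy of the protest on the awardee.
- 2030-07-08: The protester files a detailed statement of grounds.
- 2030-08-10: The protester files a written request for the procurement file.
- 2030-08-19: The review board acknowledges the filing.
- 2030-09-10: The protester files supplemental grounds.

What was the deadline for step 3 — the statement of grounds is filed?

Step 3 runs from 2030-07-06, when the protest is served on the awardee. 42 days after 2030-07-06 is 2030-08-17.

2030-08-17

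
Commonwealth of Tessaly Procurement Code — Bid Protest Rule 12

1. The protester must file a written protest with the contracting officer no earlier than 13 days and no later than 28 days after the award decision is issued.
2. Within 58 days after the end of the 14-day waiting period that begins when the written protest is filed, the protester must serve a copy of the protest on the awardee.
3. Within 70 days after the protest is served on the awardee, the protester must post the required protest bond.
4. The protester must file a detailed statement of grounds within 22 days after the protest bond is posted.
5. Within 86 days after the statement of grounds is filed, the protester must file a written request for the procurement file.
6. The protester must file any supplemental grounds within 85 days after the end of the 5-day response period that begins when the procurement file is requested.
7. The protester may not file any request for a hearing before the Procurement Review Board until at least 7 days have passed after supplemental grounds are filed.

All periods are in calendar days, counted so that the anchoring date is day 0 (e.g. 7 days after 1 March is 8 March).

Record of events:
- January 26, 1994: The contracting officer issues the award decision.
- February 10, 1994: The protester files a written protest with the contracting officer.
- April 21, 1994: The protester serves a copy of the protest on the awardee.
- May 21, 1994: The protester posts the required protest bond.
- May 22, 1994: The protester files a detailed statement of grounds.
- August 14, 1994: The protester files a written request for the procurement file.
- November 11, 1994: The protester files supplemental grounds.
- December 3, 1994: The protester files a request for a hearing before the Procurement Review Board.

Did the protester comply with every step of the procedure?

Step 1 — 13 and 28 days from January 26, 1994 (when the award decision is issued) are February 8, 1994 and February 23, 1994 respectively; February 10, 1994 falls inside that range.
Step 2 — counting 58 days from February 24, 1994 (end of the 14-day waiting period, which began when the written protest is filed on February 10, 1994) gives a deadline of April 23, 1994; done April 21, 1994 — timely.
Step 3 — counting 70 days from April 21, 1994 (when the protest is served on the awardee) gives a deadline of June 30, 1994; completed May 21, 1994, before the deadline.
Step 4 — counting 22 days from May 21, 1994 (when the protest bond is posted) gives a deadline of June 12, 1994; done May 22, 1994 — timely.
Step 5 — counting 86 days from May 22, 1994 (when the statement of grounds is filed) gives a deadline of August 16, 1994; August 14, 1994 is within that limit.
Step 6 — counting 85 days from August 19, 1994 (end of the 5-day response period, which began when the procurement file is requested on August 14, 1994) gives a deadline of November 12, 1994; November 11, 1994 is within that limit.
Step 7 — must wait 7 days from November 11, 1994 (when supplemental grounds are filed), so not before November 18, 1994; done December 3, 1994, after the minimum wait.

Yes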